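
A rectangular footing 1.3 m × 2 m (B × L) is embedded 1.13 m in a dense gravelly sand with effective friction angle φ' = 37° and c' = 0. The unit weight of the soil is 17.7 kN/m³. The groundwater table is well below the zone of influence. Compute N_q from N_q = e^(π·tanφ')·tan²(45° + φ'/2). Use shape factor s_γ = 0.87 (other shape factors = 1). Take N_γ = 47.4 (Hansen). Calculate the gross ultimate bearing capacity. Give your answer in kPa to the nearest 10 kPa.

tan37° = 0.7536, so N_q = e^(π×0.7536)·tan²(63.5°) = 10.669 × 4.023 = 42.92.
q = γ·D_f = 17.7 × 1.13 = 20.001 kPa.
q·N_q = 20.001 × 42.92 = 858.44 kPa
0.5·γ·B·N_γ·s_γ = 0.5 × 17.7 × 1.3 × 47.4 × 0.87 = 474.44 kPa
q_ult = 858.44 + 474.44 = 1332.9 kPa.

q_ult ≈ 1330 kPa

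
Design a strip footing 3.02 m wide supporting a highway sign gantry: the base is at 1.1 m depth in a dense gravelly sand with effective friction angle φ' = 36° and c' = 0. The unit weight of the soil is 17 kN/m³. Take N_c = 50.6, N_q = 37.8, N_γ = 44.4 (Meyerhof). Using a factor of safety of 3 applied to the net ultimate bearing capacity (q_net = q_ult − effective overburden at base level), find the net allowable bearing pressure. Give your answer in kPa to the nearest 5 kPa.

Overburden at base level: q = 17 × 1.1 = 18.7 kPa.
Surcharge term q·N_q = 18.7 × 37.8 = 706.86 kPa; self-weight term 0.5·γ·B·N_γ = 0.5 × 17 × 3.02 × 44.4 = 1139.7 kPa.
q_ult = 706.86 + 1139.7 = 1846.6 kPa.
Net ultimate: q_net = 1846.6 − 18.7 = 1827.9 kPa.
q_all(net) = 1827.9 / 3 = 609.3 kPa.

q_all(net) ≈ 610 kPa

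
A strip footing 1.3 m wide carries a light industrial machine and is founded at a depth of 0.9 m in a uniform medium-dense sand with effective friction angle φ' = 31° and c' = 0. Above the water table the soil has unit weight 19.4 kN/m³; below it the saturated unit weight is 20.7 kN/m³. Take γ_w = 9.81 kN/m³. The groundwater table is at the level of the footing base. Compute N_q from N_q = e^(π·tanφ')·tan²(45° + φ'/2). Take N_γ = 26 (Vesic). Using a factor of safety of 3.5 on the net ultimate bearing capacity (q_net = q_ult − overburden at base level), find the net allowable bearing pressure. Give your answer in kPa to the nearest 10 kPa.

q_all(net) ≈ 150 kPa

N_q = e^(π·tan31°)·tan²(60.5°) = 20.63.
Overburden at base level: q = 19.4 × 0.9 = 17.46 kPa.
Below the base the soil is submerged, so the ½γBN_γ term uses γ' = 20.7 − 9.81 = 10.89 kN/m³.
Surcharge term q·N_q = 17.46 × 20.631 = 360.21 kPa; self-weight term 0.5·γ·B·N_γ = 0.5 × 10.89 × 1.3 × 26 = 184.04 kPa.
q_ult = 360.21 + 184.04 = 544.25 kPa.
q_net = 544.25 − 17.46 = 526.79 kPa.
q_all(net) = 526.79 / 3.5 = 150.51 kPa.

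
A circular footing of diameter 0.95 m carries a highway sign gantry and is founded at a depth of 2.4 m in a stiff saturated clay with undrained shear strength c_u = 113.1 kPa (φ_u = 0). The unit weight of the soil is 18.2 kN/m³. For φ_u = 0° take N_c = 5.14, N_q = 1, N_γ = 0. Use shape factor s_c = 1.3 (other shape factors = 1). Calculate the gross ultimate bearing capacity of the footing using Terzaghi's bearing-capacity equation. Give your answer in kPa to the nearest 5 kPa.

q = γ·D_f = 18.2 × 2.4 = 43.68 kPa.
c·N_c·s_c = 113.1 × 5.14 × 1.3 = 755.73 kPa
q·N_q = 43.68 × 1 = 43.68 kPa
q_ult = 755.73 + 43.68 = 799.41 kPa.

q_ult ≈ 800 kPa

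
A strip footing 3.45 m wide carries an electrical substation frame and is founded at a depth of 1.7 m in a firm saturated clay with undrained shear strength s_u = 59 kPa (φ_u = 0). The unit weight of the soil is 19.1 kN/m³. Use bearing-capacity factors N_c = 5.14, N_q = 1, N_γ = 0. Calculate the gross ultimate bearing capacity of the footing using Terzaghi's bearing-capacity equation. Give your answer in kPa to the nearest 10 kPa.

q = γ·D_f = 19.1 × 1.7 = 32.47 kPa.
c·N_c = 59 × 5.14 = 303.26 kPa
q·N_q = 32.47 × 1 = 32.47 kPa
q_ult = 303.26 + 32.47 = 335.73 kPa.

q_ult ≈ 340 kPa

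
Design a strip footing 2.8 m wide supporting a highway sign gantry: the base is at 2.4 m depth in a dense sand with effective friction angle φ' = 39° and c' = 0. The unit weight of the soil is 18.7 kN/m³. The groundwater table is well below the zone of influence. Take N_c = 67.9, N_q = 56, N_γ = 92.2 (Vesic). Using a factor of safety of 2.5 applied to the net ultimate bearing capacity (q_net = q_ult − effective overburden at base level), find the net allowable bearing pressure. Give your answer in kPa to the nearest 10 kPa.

q = γ·D_f = 18.7 × 2.4 = 44.88 kPa.
q·N_q = 44.88 × 56 = 2513.3 kPa
0.5·γ·B·N_γ = 0.5 × 18.7 × 2.8 × 92.2 = 2413.8 kPa
q_ult = 2513.3 + 2413.8 = 4927.1 kPa.
Net ultimate: q_net = 4927.1 − 44.88 = 4882.2 kPa.
q_all(net) = 4882.2 / 2.5 = 1952.9 kPa.

q_all(net) ≈ 1950 kPa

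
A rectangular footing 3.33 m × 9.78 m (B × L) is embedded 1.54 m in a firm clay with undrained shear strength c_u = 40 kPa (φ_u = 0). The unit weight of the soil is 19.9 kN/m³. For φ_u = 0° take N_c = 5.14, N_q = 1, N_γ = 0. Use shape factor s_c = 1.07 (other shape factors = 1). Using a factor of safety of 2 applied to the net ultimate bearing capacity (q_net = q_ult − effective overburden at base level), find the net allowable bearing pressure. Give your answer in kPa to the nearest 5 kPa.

Effective surcharge at the founding depth q = γ·D_f = 19.9 × 1.54 = 30.646 kPa.
q_ult = c·N_c·s_c + q·N_q
     = 40 × 5.14 × 1.07 + 30.646 × 1
     = 219.99 + 30.646 = 250.64 kPa.
Net ultimate: q_net = 250.64 − 30.646 = 219.99 kPa.
q_all(net) = 219.99 / 2 = 110 kPa.

q_all(net) ≈ 110 kPa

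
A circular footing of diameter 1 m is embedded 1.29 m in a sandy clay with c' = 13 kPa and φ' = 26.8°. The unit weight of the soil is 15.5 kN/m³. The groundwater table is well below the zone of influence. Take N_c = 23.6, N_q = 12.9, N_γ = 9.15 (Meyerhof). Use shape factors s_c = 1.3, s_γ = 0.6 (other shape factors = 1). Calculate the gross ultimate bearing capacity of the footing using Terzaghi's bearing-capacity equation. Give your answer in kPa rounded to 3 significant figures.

q_ult ≈ 699 kPa

Effective surcharge at the founding depth q = γ·D_f = 15.5 × 1.29 = 19.995 kPa.
q_ult = c·N_c·s_c + q·N_q + 0.5·γ·B·N_γ·s_γ
     = 13 × 23.6 × 1.3 + 19.995 × 12.9 + 0.5 × 15.5 × 1 × 9.15 × 0.6
     = 398.84 + 257.94 + 42.548 = 699.32 kPa.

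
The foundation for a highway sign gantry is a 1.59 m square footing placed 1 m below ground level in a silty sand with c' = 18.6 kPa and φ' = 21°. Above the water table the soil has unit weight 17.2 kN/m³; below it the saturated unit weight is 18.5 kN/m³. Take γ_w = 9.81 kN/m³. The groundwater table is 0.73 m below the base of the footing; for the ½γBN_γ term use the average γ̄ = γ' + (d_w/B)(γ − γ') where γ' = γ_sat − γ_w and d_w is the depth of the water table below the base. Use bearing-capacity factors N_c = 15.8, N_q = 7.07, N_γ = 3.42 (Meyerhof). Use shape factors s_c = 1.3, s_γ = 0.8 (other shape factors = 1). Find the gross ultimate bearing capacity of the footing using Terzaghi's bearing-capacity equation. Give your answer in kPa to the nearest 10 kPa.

Overburden at base level: q = 17.2 × 1 = 17.2 kPa.
The water table is 0.73 m below the base (< B = 1.59 m), so the ½γBN_γ term uses γ̄ = γ' + (d_w/B)(γ − γ') = 8.69 + (0.73/1.59)(17.2 − 8.69) = 12.597 kN/m³.
Cohesion term c·N_c·s_c = 18.6 × 15.8 × 1.3 = 382.04 kPa; surcharge term q·N_q = 17.2 × 7.07 = 121.6 kPa; self-weight term 0.5·γ·B·N_γ·s_γ = 0.5 × 12.597 × 1.59 × 3.42 × 0.8 = 27.4 kPa.
q_ult = 382.04 + 121.6 + 27.4 = 531.05 kPa.

q_ult ≈ 530 kPa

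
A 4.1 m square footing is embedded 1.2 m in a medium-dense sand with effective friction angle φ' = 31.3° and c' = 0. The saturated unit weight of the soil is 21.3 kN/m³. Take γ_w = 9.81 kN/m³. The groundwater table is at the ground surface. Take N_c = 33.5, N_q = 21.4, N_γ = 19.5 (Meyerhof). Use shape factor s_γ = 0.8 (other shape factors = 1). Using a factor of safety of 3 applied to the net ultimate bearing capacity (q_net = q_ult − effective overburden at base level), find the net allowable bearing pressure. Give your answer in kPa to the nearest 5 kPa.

Water table at ground surface, so effective unit weight γ' = 21.3 − 9.81 = 11.49 kN/m³ is used throughout; overburden q = 11.49 × 1.2 = 13.788 kPa; the same γ' applies in the ½γBN_γ term.
Surcharge term q·N_q = 13.788 × 21.4 = 295.06 kPa; self-weight term 0.5·γ·B·N_γ·s_γ = 0.5 × 11.49 × 4.1 × 19.5 × 0.8 = 367.45 kPa.
q_ult = 295.06 + 367.45 = 662.51 kPa.
Net ultimate: q_net = 662.51 − 13.788 = 648.73 kPa.
q_all(net) = 648.73 / 3 = 216.24 kPa.

q_all(net) ≈ 215 kPa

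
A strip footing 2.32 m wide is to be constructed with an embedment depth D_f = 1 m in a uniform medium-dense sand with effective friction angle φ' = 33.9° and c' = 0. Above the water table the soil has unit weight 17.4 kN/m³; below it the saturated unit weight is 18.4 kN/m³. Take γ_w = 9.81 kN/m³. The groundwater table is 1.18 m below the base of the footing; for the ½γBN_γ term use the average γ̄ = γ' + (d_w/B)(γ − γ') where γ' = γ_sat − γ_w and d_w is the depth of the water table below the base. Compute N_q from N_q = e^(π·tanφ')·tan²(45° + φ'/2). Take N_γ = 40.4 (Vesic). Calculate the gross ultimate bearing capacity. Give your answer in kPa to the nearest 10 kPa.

tan33.9° = 0.672, so N_q = e^(π×0.672)·tan²(61.95°) = 8.257 × 3.522 = 29.08.
q = γ·D_f = 17.4 × 1 = 17.4 kPa.
γ' = 8.59 kN/m³; averaging over the depth B below the base, γ̄ = γ' + (d_w/B)(γ − γ') = 13.071 kN/m³.
q·N_q = 17.4 × 29.083 = 506.05 kPa
0.5·γ·B·N_γ = 0.5 × 13.071 × 2.32 × 40.4 = 612.56 kPa
q_ult = 506.05 + 612.56 = 1118.6 kPa.

q_ult ≈ 1120 kPa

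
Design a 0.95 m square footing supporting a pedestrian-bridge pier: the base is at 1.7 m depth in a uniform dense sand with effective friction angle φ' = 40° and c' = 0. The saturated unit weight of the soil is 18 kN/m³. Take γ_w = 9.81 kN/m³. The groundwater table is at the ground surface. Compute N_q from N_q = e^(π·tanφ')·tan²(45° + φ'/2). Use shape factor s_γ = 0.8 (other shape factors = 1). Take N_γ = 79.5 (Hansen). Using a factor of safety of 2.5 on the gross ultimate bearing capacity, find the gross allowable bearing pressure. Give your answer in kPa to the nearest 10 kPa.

N_q = e^(π·tan40°)·tan²(65°) = 64.2.
γ' = 18 − 9.81 = 8.19 kN/m³ (submerged throughout). q = 8.19 × 1.7 = 13.923 kPa; the same γ' applies in the ½γBN_γ term.
q·N_q = 13.923 × 64.195 = 893.79 kPa
0.5·γ·B·N_γ·s_γ = 0.5 × 8.19 × 0.95 × 79.5 × 0.8 = 247.42 kPa
q_ult = 893.79 + 247.42 = 1141.2 kPa.
q_all = 1141.2 / 2.5 = 456.48 kPa.

q_all ≈ 460 kPa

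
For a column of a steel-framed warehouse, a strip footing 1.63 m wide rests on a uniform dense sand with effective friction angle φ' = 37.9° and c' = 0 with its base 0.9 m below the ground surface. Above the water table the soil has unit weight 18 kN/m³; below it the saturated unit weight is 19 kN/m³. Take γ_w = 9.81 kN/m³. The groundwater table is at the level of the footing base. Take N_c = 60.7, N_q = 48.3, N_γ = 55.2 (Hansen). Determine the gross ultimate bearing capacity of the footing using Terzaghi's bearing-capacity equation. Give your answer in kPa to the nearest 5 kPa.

q_ult ≈ 1195 kPa

q = γ·D_f = 18 × 0.9 = 16.2 kPa.
For the ½γBN_γ term take γ' = 19 − 9.81 = 9.19 kN/m³ (soil below base is submerged).
q·N_q = 16.2 × 48.3 = 782.46 kPa
0.5·γ·B·N_γ = 0.5 × 9.19 × 1.63 × 55.2 = 413.44 kPa
q_ult = 782.46 + 413.44 = 1195.9 kPa.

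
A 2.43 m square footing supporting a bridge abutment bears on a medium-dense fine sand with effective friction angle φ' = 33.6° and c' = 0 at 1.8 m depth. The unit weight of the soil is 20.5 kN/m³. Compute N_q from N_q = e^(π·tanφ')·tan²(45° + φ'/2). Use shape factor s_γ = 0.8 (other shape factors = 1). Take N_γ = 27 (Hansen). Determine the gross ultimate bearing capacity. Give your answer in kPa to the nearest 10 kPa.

tan33.6° = 0.6644, so N_q = e^(π×0.6644)·tan²(61.8°) = 8.063 × 3.478 = 28.04.
Effective surcharge at the founding depth q = γ·D_f = 20.5 × 1.8 = 36.9 kPa.
q_ult = q·N_q + 0.5·γ·B·N_γ·s_γ
     = 36.9 × 28.044 + 0.5 × 20.5 × 2.43 × 27 × 0.8
     = 1034.8 + 538 = 1572.8 kPa.

q_ult ≈ 1570 kPa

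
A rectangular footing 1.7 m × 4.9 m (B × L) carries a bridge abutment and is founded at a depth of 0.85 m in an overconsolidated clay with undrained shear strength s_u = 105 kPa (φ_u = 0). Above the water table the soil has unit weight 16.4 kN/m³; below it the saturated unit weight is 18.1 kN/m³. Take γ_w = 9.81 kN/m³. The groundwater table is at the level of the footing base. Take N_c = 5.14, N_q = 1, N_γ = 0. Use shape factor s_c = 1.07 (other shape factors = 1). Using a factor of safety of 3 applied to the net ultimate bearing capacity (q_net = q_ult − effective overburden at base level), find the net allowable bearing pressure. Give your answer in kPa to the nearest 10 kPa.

Effective surcharge at the founding depth q = γ·D_f = 16.4 × 0.85 = 13.94 kPa.
q_ult = c·N_c·s_c + q·N_q
     = 105 × 5.14 × 1.07 + 13.94 × 1
     = 577.48 + 13.94 = 591.42 kPa.
Net ultimate: q_net = 591.42 − 13.94 = 577.48 kPa.
q_all(net) = 577.48 / 3 = 192.49 kPa.

q_all(net) ≈ 190 kPa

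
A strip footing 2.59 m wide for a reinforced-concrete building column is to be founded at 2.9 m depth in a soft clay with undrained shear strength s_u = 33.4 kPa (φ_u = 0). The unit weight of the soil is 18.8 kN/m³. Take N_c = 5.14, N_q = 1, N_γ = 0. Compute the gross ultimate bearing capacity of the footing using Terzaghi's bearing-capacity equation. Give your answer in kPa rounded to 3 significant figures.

q_ult ≈ 226 kPa

q = γ·D_f = 18.8 × 2.9 = 54.52 kPa.
c·N_c = 33.4 × 5.14 = 171.68 kPa
q·N_q = 54.52 × 1 = 54.52 kPa
q_ult = 171.68 + 54.52 = 226.2 kPa.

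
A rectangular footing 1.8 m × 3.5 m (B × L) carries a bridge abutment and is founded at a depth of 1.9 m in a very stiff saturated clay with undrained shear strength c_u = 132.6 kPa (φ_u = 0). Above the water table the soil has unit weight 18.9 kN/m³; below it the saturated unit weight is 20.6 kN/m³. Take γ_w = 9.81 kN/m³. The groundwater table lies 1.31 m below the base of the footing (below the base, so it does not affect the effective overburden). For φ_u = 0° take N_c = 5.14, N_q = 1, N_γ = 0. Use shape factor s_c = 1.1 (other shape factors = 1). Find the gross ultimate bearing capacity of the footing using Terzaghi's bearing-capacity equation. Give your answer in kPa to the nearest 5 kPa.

q_ult ≈ 785 kPa

q = γ·D_f = 18.9 × 1.9 = 35.91 kPa.
c·N_c·s_c = 132.6 × 5.14 × 1.1 = 749.72 kPa
q·N_q = 35.91 × 1 = 35.91 kPa
q_ult = 749.72 + 35.91 = 785.63 kPa.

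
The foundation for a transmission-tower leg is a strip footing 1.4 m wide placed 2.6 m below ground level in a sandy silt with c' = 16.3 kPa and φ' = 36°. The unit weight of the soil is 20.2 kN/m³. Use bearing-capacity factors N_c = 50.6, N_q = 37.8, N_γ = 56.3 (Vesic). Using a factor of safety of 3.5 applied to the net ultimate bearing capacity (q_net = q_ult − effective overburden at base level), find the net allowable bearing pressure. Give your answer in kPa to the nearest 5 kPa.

Overburden at base level: q = 20.2 × 2.6 = 52.52 kPa.
Cohesion term c·N_c = 16.3 × 50.6 = 824.78 kPa; surcharge term q·N_q = 52.52 × 37.8 = 1985.3 kPa; self-weight term 0.5·γ·B·N_γ = 0.5 × 20.2 × 1.4 × 56.3 = 796.08 kPa.
q_ult = 824.78 + 1985.3 + 796.08 = 3606.1 kPa.
Net ultimate: q_net = 3606.1 − 52.52 = 3553.6 kPa.
q_all(net) = 3553.6 / 3.5 = 1015.3 kPa.

q_all(net) ≈ 1015 kPa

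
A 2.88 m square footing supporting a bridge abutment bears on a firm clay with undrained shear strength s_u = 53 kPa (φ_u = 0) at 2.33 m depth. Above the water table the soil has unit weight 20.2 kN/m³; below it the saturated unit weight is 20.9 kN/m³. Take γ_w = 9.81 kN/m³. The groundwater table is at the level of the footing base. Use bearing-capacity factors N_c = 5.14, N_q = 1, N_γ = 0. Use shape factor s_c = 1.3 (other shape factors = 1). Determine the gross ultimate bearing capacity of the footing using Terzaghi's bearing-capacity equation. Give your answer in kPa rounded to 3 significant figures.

Overburden at base level: q = 20.2 × 2.33 = 47.066 kPa.
Cohesion term c·N_c·s_c = 53 × 5.14 × 1.3 = 354.15 kPa; surcharge term q·N_q = 47.066 × 1 = 47.066 kPa.
q_ult = 354.15 + 47.066 = 401.21 kPa.

q_ult ≈ 401 kPa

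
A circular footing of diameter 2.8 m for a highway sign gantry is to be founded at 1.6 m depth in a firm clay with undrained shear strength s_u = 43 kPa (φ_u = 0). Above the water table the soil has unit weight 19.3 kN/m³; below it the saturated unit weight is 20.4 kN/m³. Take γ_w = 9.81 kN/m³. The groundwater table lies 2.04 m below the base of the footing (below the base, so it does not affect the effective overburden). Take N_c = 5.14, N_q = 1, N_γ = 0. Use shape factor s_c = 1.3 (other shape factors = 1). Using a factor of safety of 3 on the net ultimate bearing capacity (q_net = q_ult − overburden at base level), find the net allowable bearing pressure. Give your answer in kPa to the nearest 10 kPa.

q = γ·D_f = 19.3 × 1.6 = 30.88 kPa.
c·N_c·s_c = 43 × 5.14 × 1.3 = 287.33 kPa
q·N_q = 30.88 × 1 = 30.88 kPa
q_ult = 287.33 + 30.88 = 318.21 kPa.
q_net = 318.21 − 30.88 = 287.33 kPa.
q_all(net) = 287.33 / 3 = 95.775 kPa.

q_all(net) ≈ 100 kPa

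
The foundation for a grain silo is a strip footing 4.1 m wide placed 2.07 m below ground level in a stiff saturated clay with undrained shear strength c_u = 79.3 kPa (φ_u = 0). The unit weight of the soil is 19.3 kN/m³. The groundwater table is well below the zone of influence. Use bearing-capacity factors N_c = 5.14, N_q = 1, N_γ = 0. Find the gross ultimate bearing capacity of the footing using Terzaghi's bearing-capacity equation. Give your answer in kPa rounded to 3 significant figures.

q_ult ≈ 448 kPa

q = γ·D_f = 19.3 × 2.07 = 39.951 kPa.
c·N_c = 79.3 × 5.14 = 407.6 kPa
q·N_q = 39.951 × 1 = 39.951 kPa
q_ult = 407.6 + 39.951 = 447.55 kPa.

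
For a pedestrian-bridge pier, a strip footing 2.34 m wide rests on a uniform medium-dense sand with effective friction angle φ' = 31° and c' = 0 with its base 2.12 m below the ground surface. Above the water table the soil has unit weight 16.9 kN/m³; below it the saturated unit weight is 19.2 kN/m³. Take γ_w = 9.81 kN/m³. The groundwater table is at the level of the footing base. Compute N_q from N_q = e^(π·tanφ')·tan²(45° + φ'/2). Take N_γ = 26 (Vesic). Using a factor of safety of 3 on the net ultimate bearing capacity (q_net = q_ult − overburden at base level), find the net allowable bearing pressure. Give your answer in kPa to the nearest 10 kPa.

N_q = e^(π·tan31°)·tan²(60.5°) = 20.63.
q = γ·D_f = 16.9 × 2.12 = 35.828 kPa.
For the ½γBN_γ term take γ' = 19.2 − 9.81 = 9.39 kN/m³ (soil below base is submerged).
q·N_q = 35.828 × 20.631 = 739.16 kPa
0.5·γ·B·N_γ = 0.5 × 9.39 × 2.34 × 26 = 285.64 kPa
q_ult = 739.16 + 285.64 = 1024.8 kPa.
q_net = 1024.8 − 35.828 = 988.98 kPa.
q_all(net) = 988.98 / 3 = 329.66 kPa.

q_all(net) ≈ 330 kPa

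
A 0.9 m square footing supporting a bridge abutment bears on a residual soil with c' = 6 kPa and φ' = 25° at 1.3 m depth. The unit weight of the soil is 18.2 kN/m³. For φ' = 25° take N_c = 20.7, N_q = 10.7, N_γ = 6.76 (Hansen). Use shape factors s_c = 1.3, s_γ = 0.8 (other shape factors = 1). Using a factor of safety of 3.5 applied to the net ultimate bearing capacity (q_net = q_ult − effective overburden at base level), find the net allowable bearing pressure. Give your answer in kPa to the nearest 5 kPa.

q_all(net) ≈ 125 kPa

Overburden at base level: q = 18.2 × 1.3 = 23.66 kPa.
Cohesion term c·N_c·s_c = 6 × 20.7 × 1.3 = 161.46 kPa; surcharge term q·N_q = 23.66 × 10.7 = 253.16 kPa; self-weight term 0.5·γ·B·N_γ·s_γ = 0.5 × 18.2 × 0.9 × 6.76 × 0.8 = 44.292 kPa.
q_ult = 161.46 + 253.16 + 44.292 = 458.91 kPa.
Net ultimate: q_net = 458.91 − 23.66 = 435.25 kPa.
q_all(net) = 435.25 / 3.5 = 124.36 kPa.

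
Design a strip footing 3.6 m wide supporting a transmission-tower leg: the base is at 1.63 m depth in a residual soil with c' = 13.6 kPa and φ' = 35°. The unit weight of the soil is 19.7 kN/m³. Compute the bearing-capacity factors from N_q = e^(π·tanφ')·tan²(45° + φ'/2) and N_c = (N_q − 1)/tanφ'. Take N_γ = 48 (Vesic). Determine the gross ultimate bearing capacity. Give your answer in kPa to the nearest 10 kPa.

tan35° = 0.7002, so N_q = e^(π×0.7002)·tan²(62.5°) = 9.023 × 3.69 = 33.3.
N_c = (33.3 − 1)/tan35° = 46.12.
Effective surcharge at the founding depth q = γ·D_f = 19.7 × 1.63 = 32.111 kPa.
q_ult = c·N_c + q·N_q + 0.5·γ·B·N_γ
     = 13.6 × 46.124 + 32.111 × 33.296 + 0.5 × 19.7 × 3.6 × 48
     = 627.28 + 1069.2 + 1702.1 = 3398.5 kPa.

q_ult ≈ 3400 kPa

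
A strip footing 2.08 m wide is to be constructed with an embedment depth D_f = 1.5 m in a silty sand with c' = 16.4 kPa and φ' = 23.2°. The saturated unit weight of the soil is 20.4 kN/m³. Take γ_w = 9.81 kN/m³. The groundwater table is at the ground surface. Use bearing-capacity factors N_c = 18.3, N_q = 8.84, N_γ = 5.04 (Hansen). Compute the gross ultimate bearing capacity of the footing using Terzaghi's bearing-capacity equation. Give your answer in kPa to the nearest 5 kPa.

q_ult ≈ 495 kPa

γ' = 20.4 − 9.81 = 10.59 kN/m³ (submerged throughout). q = 10.59 × 1.5 = 15.885 kPa; the same γ' applies in the ½γBN_γ term.
c·N_c = 16.4 × 18.3 = 300.12 kPa
q·N_q = 15.885 × 8.84 = 140.42 kPa
0.5·γ·B·N_γ = 0.5 × 10.59 × 2.08 × 5.04 = 55.509 kPa
q_ult = 300.12 + 140.42 + 55.509 = 496.05 kPa.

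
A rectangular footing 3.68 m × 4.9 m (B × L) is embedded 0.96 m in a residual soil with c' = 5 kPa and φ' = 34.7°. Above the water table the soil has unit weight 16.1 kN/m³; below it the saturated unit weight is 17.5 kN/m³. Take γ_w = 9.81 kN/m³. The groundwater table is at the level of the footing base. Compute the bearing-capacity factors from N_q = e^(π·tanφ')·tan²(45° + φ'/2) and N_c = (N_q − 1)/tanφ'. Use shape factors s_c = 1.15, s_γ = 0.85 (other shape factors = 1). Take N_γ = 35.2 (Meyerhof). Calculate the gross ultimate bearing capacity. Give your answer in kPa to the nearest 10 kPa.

tan34.7° = 0.6924, so N_q = e^(π×0.6924)·tan²(62.35°) = 8.805 × 3.643 = 32.08.
N_c = (32.08 − 1)/tan34.7° = 44.89.
q = γ·D_f = 16.1 × 0.96 = 15.456 kPa.
For the ½γBN_γ term take γ' = 17.5 − 9.81 = 7.69 kN/m³ (soil below base is submerged).
c·N_c·s_c = 5 × 44.886 × 1.15 = 258.1 kPa
q·N_q = 15.456 × 32.081 = 495.84 kPa
0.5·γ·B·N_γ·s_γ = 0.5 × 7.69 × 3.68 × 35.2 × 0.85 = 423.36 kPa
q_ult = 258.1 + 495.84 + 423.36 = 1177.3 kPa.

q_ult ≈ 1180 kPa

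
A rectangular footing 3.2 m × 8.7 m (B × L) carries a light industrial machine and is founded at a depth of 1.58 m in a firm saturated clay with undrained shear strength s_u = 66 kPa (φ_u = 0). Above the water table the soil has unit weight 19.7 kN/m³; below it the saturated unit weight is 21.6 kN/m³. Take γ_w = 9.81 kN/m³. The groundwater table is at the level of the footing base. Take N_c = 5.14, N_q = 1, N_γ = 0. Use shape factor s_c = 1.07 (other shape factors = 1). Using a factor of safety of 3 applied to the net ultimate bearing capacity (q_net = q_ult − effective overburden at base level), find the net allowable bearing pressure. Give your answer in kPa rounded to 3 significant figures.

Overburden at base level: q = 19.7 × 1.58 = 31.126 kPa.
Cohesion term c·N_c·s_c = 66 × 5.14 × 1.07 = 362.99 kPa; surcharge term q·N_q = 31.126 × 1 = 31.126 kPa.
q_ult = 362.99 + 31.126 = 394.11 kPa.
Net ultimate: q_net = 394.11 − 31.126 = 362.99 kPa.
q_all(net) = 362.99 / 3 = 121 kPa.

q_all(net) ≈ 121 kPa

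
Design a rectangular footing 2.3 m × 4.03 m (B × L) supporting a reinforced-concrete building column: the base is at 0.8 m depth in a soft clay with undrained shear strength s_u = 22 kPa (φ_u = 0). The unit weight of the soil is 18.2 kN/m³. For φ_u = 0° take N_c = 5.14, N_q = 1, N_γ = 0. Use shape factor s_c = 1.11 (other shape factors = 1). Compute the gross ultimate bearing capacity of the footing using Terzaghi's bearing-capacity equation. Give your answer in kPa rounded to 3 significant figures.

Effective surcharge at the founding depth q = γ·D_f = 18.2 × 0.8 = 14.56 kPa.
q_ult = c·N_c·s_c + q·N_q
     = 22 × 5.14 × 1.11 + 14.56 × 1
     = 125.52 + 14.56 = 140.08 kPa.

q_ult ≈ 140 kPa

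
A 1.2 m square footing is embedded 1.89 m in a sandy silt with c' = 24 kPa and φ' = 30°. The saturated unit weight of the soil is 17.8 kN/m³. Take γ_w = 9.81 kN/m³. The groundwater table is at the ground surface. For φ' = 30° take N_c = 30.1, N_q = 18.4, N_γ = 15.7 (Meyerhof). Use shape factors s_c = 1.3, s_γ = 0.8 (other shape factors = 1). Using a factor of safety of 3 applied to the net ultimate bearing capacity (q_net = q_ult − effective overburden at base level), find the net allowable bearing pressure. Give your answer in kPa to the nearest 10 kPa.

q_all(net) ≈ 420 kPa

γ' = 17.8 − 9.81 = 7.99 kN/m³ (submerged throughout). q = 7.99 × 1.89 = 15.101 kPa; the same γ' applies in the ½γBN_γ term.
c·N_c·s_c = 24 × 30.1 × 1.3 = 939.12 kPa
q·N_q = 15.101 × 18.4 = 277.86 kPa
0.5·γ·B·N_γ·s_γ = 0.5 × 7.99 × 1.2 × 15.7 × 0.8 = 60.213 kPa
q_ult = 939.12 + 277.86 + 60.213 = 1277.2 kPa.
Net ultimate: q_net = 1277.2 − 15.101 = 1262.1 kPa.
q_all(net) = 1262.1 / 3 = 420.7 kPa.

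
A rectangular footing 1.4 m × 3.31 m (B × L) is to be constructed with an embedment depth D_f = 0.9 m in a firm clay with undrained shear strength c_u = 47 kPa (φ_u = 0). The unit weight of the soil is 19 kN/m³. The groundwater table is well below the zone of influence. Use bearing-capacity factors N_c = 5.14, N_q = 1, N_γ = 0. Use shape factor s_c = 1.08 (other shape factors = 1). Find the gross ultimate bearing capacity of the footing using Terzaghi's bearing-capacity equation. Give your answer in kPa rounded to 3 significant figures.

q_ult ≈ 278 kPa

Overburden at base level: q = 19 × 0.9 = 17.1 kPa.
Cohesion term c·N_c·s_c = 47 × 5.14 × 1.08 = 260.91 kPa; surcharge term q·N_q = 17.1 × 1 = 17.1 kPa.
q_ult = 260.91 + 17.1 = 278.01 kPa.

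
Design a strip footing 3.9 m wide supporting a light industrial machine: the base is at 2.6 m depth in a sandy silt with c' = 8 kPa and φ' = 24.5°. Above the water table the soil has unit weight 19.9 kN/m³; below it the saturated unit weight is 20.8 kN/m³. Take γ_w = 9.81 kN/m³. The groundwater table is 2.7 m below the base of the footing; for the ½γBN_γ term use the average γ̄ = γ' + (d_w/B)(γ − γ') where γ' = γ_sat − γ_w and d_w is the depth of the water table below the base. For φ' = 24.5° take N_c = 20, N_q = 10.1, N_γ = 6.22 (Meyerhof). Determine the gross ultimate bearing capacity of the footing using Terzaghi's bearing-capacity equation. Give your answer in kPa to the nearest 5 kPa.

Overburden at base level: q = 19.9 × 2.6 = 51.74 kPa.
The water table is 2.7 m below the base (< B = 3.9 m), so the ½γBN_γ term uses γ̄ = γ' + (d_w/B)(γ − γ') = 10.99 + (2.7/3.9)(19.9 − 10.99) = 17.158 kN/m³.
Cohesion term c·N_c = 8 × 20 = 160 kPa; surcharge term q·N_q = 51.74 × 10.1 = 522.57 kPa; self-weight term 0.5·γ·B·N_γ = 0.5 × 17.158 × 3.9 × 6.22 = 208.11 kPa.
q_ult = 160 + 522.57 + 208.11 = 890.69 kPa.

q_ult ≈ 890 kPa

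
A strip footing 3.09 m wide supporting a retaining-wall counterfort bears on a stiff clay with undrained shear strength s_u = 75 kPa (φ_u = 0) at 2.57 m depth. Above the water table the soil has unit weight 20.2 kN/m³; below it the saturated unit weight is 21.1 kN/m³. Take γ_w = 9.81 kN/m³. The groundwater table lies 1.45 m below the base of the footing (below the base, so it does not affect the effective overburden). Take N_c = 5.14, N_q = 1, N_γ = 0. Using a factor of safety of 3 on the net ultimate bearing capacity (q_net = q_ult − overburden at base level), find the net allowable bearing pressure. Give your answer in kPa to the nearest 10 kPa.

q_all(net) ≈ 130 kPa

q = γ·D_f = 20.2 × 2.57 = 51.914 kPa.
c·N_c = 75 × 5.14 = 385.5 kPa
q·N_q = 51.914 × 1 = 51.914 kPa
q_ult = 385.5 + 51.914 = 437.41 kPa.
q_net = 437.41 − 51.914 = 385.5 kPa.
q_all(net) = 385.5 / 3 = 128.5 kPa.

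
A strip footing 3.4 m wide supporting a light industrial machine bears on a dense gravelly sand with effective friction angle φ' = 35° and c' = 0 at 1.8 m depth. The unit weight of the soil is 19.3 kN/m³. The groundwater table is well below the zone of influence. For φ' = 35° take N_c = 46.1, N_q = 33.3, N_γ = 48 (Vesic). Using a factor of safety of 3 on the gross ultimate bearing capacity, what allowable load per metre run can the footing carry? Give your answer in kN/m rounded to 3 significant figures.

≈ 3100 kN/m

Overburden at base level: q = 19.3 × 1.8 = 34.74 kPa.
Surcharge term q·N_q = 34.74 × 33.3 = 1156.8 kPa; self-weight term 0.5·γ·B·N_γ = 0.5 × 19.3 × 3.4 × 48 = 1574.9 kPa.
q_ult = 1156.8 + 1574.9 = 2731.7 kPa.
Gross allowable pressure q_all = 2731.7 / 3 = 910.57 kPa.
Allowable wall load = q_all × B = 910.57 × 3.4 = 3096 kN per metre run.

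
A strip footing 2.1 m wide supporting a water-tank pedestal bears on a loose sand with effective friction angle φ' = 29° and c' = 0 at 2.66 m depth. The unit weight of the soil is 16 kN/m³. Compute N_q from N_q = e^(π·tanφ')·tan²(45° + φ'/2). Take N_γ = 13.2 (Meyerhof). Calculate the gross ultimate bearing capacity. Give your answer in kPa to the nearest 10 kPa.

q_ult ≈ 920 kPa

tan29° = 0.5543, so N_q = e^(π×0.5543)·tan²(59.5°) = 5.705 × 2.882 = 16.44.
Effective surcharge at the founding depth q = γ·D_f = 16 × 2.66 = 42.56 kPa.
q_ult = q·N_q + 0.5·γ·B·N_γ
     = 42.56 × 16.443 + 0.5 × 16 × 2.1 × 13.2
     = 699.83 + 221.76 = 921.59 kPa.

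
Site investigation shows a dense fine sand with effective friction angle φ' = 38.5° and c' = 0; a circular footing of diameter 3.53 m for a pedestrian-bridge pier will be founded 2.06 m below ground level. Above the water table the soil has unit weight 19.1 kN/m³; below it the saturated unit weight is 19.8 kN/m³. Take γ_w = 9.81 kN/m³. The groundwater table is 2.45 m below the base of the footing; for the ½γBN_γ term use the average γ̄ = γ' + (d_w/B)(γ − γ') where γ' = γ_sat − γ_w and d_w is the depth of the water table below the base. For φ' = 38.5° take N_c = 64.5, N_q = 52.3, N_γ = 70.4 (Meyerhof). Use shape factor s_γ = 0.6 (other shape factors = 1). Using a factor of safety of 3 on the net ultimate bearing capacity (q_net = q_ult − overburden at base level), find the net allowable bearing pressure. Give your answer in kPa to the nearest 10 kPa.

q_all(net) ≈ 1080 kPa

Effective surcharge at the founding depth q = γ·D_f = 19.1 × 2.06 = 39.346 kPa.
With d_w = 2.45 m < B, γ̄ = 9.99 + (2.45/3.53) × (19.1 − 9.99) = 16.313 kN/m³.
q_ult = q·N_q + 0.5·γ·B·N_γ·s_γ
     = 39.346 × 52.3 + 0.5 × 16.313 × 3.53 × 70.4 × 0.6
     = 2057.8 + 1216.2 = 3274 kPa.
q_net = 3274 − 39.346 = 3234.6 kPa.
q_all(net) = 3234.6 / 3 = 1078.2 kPa.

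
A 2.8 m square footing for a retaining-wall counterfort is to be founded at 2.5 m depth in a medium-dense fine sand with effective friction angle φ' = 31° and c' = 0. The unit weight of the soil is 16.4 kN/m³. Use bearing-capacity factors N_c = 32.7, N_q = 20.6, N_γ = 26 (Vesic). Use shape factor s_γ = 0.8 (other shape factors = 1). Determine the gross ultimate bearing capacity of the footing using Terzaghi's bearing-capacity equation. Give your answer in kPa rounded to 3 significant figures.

q_ult ≈ 1320 kPa

Effective surcharge at the founding depth q = γ·D_f = 16.4 × 2.5 = 41 kPa.
q_ult = q·N_q + 0.5·γ·B·N_γ·s_γ
     = 41 × 20.6 + 0.5 × 16.4 × 2.8 × 26 × 0.8
     = 844.6 + 477.57 = 1322.2 kPa.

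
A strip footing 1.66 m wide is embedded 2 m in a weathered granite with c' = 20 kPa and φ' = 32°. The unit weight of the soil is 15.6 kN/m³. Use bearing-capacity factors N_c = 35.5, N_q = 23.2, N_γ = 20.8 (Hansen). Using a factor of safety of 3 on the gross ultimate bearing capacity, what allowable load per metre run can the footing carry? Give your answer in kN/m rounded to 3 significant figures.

≈ 942 kN/m

Overburden at base level: q = 15.6 × 2 = 31.2 kPa.
Cohesion term c·N_c = 20 × 35.5 = 710 kPa; surcharge term q·N_q = 31.2 × 23.2 = 723.84 kPa; self-weight term 0.5·γ·B·N_γ = 0.5 × 15.6 × 1.66 × 20.8 = 269.32 kPa.
q_ult = 710 + 723.84 + 269.32 = 1703.2 kPa.
Gross allowable pressure q_all = 1703.2 / 3 = 567.72 kPa.
Allowable wall load = q_all × B = 567.72 × 1.66 = 942.41 kN per metre run.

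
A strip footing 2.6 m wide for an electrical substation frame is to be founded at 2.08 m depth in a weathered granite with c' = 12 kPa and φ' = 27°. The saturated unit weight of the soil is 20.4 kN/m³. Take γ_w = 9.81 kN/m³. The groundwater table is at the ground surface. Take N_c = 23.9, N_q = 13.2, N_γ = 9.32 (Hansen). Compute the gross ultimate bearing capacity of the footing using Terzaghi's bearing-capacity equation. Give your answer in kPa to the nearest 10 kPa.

Water table at ground surface, so effective unit weight γ' = 20.4 − 9.81 = 10.59 kN/m³ is used throughout; overburden q = 10.59 × 2.08 = 22.027 kPa; the same γ' applies in the ½γBN_γ term.
Cohesion term c·N_c = 12 × 23.9 = 286.8 kPa; surcharge term q·N_q = 22.027 × 13.2 = 290.76 kPa; self-weight term 0.5·γ·B·N_γ = 0.5 × 10.59 × 2.6 × 9.32 = 128.31 kPa.
q_ult = 286.8 + 290.76 + 128.31 = 705.87 kPa.

q_ult ≈ 710 kPa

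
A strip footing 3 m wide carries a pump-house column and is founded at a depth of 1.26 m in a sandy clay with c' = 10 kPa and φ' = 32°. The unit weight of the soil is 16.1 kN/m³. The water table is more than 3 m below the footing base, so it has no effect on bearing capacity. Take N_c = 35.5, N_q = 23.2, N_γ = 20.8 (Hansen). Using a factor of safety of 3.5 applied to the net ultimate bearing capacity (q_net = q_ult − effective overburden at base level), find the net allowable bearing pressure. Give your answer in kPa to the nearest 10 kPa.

q = γ·D_f = 16.1 × 1.26 = 20.286 kPa.
c·N_c = 10 × 35.5 = 355 kPa
q·N_q = 20.286 × 23.2 = 470.64 kPa
0.5·γ·B·N_γ = 0.5 × 16.1 × 3 × 20.8 = 502.32 kPa
q_ult = 355 + 470.64 + 502.32 = 1328 kPa.
Net ultimate: q_net = 1328 − 20.286 = 1307.7 kPa.
q_all(net) = 1307.7 / 3.5 = 373.62 kPa.

q_all(net) ≈ 370 kPa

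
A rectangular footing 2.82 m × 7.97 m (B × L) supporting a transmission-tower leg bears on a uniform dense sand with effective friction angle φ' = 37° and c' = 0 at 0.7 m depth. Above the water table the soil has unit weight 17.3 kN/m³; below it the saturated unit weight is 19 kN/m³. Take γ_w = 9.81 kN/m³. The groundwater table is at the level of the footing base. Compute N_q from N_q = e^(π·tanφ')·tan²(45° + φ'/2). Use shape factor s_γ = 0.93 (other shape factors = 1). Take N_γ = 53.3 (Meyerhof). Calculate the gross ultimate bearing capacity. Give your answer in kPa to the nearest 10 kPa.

q_ult ≈ 1160 kPa

tan37° = 0.7536, so N_q = e^(π×0.7536)·tan²(63.5°) = 10.669 × 4.023 = 42.92.
Overburden at base level: q = 17.3 × 0.7 = 12.11 kPa.
Below the base the soil is submerged, so the ½γBN_γ term uses γ' = 19 − 9.81 = 9.19 kN/m³.
Surcharge term q·N_q = 12.11 × 42.92 = 519.76 kPa; self-weight term 0.5·γ·B·N_γ·s_γ = 0.5 × 9.19 × 2.82 × 53.3 × 0.93 = 642.31 kPa.
q_ult = 519.76 + 642.31 = 1162.1 kPa.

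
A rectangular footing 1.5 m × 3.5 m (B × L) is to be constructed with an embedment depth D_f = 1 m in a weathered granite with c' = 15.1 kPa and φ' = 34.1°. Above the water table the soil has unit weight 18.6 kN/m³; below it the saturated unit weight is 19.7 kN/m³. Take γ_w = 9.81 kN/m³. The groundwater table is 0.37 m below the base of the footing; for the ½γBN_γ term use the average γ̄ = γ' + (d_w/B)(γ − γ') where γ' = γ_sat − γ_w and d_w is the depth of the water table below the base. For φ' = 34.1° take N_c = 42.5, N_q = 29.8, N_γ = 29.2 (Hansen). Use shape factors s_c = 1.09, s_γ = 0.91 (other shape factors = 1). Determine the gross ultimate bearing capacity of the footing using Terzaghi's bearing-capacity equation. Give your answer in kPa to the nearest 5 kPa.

q = γ·D_f = 18.6 × 1 = 18.6 kPa.
γ' = 9.89 kN/m³; averaging over the depth B below the base, γ̄ = γ' + (d_w/B)(γ − γ') = 12.038 kN/m³.
c·N_c·s_c = 15.1 × 42.5 × 1.09 = 699.51 kPa
q·N_q = 18.6 × 29.8 = 554.28 kPa
0.5·γ·B·N_γ·s_γ = 0.5 × 12.038 × 1.5 × 29.2 × 0.91 = 239.91 kPa
q_ult = 699.51 + 554.28 + 239.91 = 1493.7 kPa.

q_ult ≈ 1495 kPa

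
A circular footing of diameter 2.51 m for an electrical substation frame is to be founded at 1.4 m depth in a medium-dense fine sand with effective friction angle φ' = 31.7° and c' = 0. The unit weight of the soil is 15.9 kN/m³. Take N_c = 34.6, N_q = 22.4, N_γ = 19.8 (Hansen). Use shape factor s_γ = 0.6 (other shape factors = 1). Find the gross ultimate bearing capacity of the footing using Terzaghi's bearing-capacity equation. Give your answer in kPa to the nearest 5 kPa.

q_ult ≈ 735 kPa

Effective surcharge at the founding depth q = γ·D_f = 15.9 × 1.4 = 22.26 kPa.
q_ult = q·N_q + 0.5·γ·B·N_γ·s_γ
     = 22.26 × 22.4 + 0.5 × 15.9 × 2.51 × 19.8 × 0.6
     = 498.62 + 237.06 = 735.68 kPa.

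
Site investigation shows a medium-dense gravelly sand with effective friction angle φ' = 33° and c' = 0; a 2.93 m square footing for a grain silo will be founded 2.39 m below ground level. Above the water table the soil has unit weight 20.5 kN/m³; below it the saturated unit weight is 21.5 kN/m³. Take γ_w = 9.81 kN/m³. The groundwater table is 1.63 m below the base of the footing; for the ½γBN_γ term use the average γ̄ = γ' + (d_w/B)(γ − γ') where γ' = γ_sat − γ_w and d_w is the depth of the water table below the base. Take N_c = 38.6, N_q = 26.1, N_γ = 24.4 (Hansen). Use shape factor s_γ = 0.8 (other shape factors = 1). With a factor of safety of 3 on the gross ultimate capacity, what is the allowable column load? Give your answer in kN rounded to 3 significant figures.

P_all ≈ 5020 kN

q = γ·D_f = 20.5 × 2.39 = 48.995 kPa.
γ' = 11.69 kN/m³; averaging over the depth B below the base, γ̄ = γ' + (d_w/B)(γ − γ') = 16.591 kN/m³.
q·N_q = 48.995 × 26.1 = 1278.8 kPa
0.5·γ·B·N_γ·s_γ = 0.5 × 16.591 × 2.93 × 24.4 × 0.8 = 474.45 kPa
q_ult = 1278.8 + 474.45 = 1753.2 kPa.
Gross allowable pressure q_all = 1753.2 / 3 = 584.41 kPa.
Footing area = 8.5849 m², so allowable column load = 584.41 × 8.5849 = 5017.1 kN.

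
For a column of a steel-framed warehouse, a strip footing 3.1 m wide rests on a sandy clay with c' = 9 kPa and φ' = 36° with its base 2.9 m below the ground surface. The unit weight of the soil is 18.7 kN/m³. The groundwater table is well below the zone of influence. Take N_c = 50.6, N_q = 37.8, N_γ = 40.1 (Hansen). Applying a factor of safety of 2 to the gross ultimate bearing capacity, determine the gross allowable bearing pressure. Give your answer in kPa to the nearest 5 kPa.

Overburden at base level: q = 18.7 × 2.9 = 54.23 kPa.
Cohesion term c·N_c = 9 × 50.6 = 455.4 kPa; surcharge term q·N_q = 54.23 × 37.8 = 2049.9 kPa; self-weight term 0.5·γ·B·N_γ = 0.5 × 18.7 × 3.1 × 40.1 = 1162.3 kPa.
q_ult = 455.4 + 2049.9 + 1162.3 = 3667.6 kPa.
q_all = q_ult / FS = 3667.6 / 2 = 1833.8 kPa.

q_all ≈ 1835 kPa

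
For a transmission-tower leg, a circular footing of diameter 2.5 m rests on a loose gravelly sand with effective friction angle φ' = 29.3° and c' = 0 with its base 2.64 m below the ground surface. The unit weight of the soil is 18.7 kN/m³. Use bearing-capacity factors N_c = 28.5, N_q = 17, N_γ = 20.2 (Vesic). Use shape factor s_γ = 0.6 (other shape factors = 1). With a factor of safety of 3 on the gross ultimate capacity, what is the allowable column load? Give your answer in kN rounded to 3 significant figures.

P_all ≈ 1840 kN

Overburden at base level: q = 18.7 × 2.64 = 49.368 kPa.
Surcharge term q·N_q = 49.368 × 17 = 839.26 kPa; self-weight term 0.5·γ·B·N_γ·s_γ = 0.5 × 18.7 × 2.5 × 20.2 × 0.6 = 283.31 kPa.
q_ult = 839.26 + 283.31 = 1122.6 kPa.
Gross allowable pressure q_all = 1122.6 / 3 = 374.19 kPa.
Footing area = 4.9087 m², so allowable column load = 374.19 × 4.9087 = 1836.8 kN.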